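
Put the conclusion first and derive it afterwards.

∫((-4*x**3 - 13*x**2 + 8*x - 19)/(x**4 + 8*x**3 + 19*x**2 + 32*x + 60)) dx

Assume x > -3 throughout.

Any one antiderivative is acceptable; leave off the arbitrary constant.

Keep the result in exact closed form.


The answer is -2*log(x + 3) - 2*log(x + 5) + 3*atan(x/2)/2.
Step 1. Decompose ∫((-4*x**3 - 13*x**2 + 8*x - 19)/(x**4 + 8*x**3 + 19*x**2 + 32*x + 60)) dx by partial fractions, (-4*x**3 - 13*x**2 + 8*x - 19)/(x**4 + 8*x**3 + 19*x**2 + 32*x + 60) = 3/(x**2 + 4) - 2/(x + 5) - 2/(x + 3): now ∫(-2/(x + 3)) dx + ∫(-2/(x + 5)) dx + ∫(3/(x**2 + 4)) dx.
Step 2. Evaluate the standard form [assuming x > -3]: now -2*log(x + 3) + ∫(-2/(x + 5)) dx + ∫(3/(x**2 + 4)) dx.
Step 3. Evaluate the standard form [assuming x > -5]: now -2*log(x + 3) - 2*log(x + 5) + ∫(3/(x**2 + 4)) dx.
Step 4. Evaluate the standard form: now -2*log(x + 3) - 2*log(x + 5) + 3*atan(x/2)/2.
Answer: -2*log(x + 3) - 2*log(x + 5) + 3*atan(x/2)/2.


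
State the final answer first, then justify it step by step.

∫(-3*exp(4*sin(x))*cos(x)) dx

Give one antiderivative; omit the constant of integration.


The answer is -3*exp(4*sin(x))/4.
Step 1. Substitute u = sin(x), turning ∫(-3*exp(4*sin(x))*cos(x)) dx into ∫(-3*exp(4*u)) du: now ∫(-3*exp(4*u)) du.
Step 2. Evaluate the standard form: now -3*exp(4*u)/4.
Step 3. Substitute back u = sin(x): now -3*exp(4*sin(x))/4.
Answer: -3*exp(4*sin(x))/4.


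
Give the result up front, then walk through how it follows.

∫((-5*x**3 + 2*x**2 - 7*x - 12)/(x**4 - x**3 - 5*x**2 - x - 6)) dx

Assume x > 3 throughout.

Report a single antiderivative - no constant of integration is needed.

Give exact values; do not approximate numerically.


The answer is -3*log(x - 3) - 2*log(x + 2) + 2*atan(x).
Step 1. Decompose ∫((-5*x**3 + 2*x**2 - 7*x - 12)/(x**4 - x**3 - 5*x**2 - x - 6)) dx by partial fractions, (-5*x**3 + 2*x**2 - 7*x - 12)/(x**4 - x**3 - 5*x**2 - x - 6) = 2/(x**2 + 1) - 2/(x + 2) - 3/(x - 3): now ∫(-3/(x - 3)) dx + ∫(-2/(x + 2)) dx + ∫(2/(x**2 + 1)) dx.
Step 2. Evaluate the standard form [assuming x > 3]: now -3*log(x - 3) + ∫(-2/(x + 2)) dx + ∫(2/(x**2 + 1)) dx.
Step 3. Evaluate the standard form [assuming x > -2]: now -3*log(x - 3) - 2*log(x + 2) + ∫(2/(x**2 + 1)) dx.
Step 4. Evaluate the standard form: now -3*log(x - 3) - 2*log(x + 2) + 2*atan(x).
Answer: -3*log(x - 3) - 2*log(x + 2) + 2*atan(x).


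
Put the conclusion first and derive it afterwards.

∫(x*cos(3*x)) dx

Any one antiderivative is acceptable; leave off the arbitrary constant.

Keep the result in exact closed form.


The answer is x*sin(3*x)/3 + cos(3*x)/9.
Step 1. Integrate ∫(x*cos(3*x)) dx by parts with u = x, dv = (cos(3*x)) dx, so v = sin(3*x)/3: now x*sin(3*x)/3 + ∫(-sin(3*x)/3) dx.
Step 2. Evaluate the standard form: now x*sin(3*x)/3 + cos(3*x)/9.
Answer: x*sin(3*x)/3 + cos(3*x)/9.


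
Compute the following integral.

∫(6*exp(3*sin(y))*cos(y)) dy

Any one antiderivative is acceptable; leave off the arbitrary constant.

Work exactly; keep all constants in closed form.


Answer: 2*exp(3*sin(y)).


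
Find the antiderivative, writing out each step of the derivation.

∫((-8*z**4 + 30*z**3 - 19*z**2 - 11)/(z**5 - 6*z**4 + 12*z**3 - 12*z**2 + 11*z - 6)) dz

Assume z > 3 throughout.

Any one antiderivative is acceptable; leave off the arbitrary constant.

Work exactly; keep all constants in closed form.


Step 1. Decompose ∫((-8*z**4 + 30*z**3 - 19*z**2 - 11)/(z**5 - 6*z**4 + 12*z**3 - 12*z**2 + 11*z - 6)) dz by partial fractions, (-8*z**4 + 30*z**3 - 19*z**2 - 11)/(z**5 - 6*z**4 + 12*z**3 - 12*z**2 + 11*z - 6) = -3/(z**2 + 1) - 2/(z - 1) - 5/(z - 2) - 1/(z - 3): now ∫(-1/(z - 3)) dz + ∫(-5/(z - 2)) dz + ∫(-2/(z - 1)) dz + ∫(-3/(z**2 + 1)) dz.
Step 2. Evaluate the standard form [assuming z > 2]: now -5*log(z - 2) + ∫(-1/(z - 3)) dz + ∫(-2/(z - 1)) dz + ∫(-3/(z**2 + 1)) dz.
Step 3. Evaluate the standard form [assuming z > 3]: now -log(z - 3) - 5*log(z - 2) + ∫(-2/(z - 1)) dz + ∫(-3/(z**2 + 1)) dz.
Step 4. Evaluate the standard form [assuming z > 1]: now -log(z - 3) - 5*log(z - 2) - 2*log(z - 1) + ∫(-3/(z**2 + 1)) dz.
Step 5. Evaluate the standard form: now -log(z - 3) - 5*log(z - 2) - 2*log(z - 1) - 3*atan(z).
Answer: -log(z - 3) - 5*log(z - 2) - 2*log(z - 1) - 3*atan(z).


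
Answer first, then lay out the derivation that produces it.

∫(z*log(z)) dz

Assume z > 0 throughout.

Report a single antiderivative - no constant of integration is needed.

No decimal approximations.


The answer is z**2*log(z)/2 - z**2/4.
Step 1. Integrate ∫(z*log(z)) dz by parts with u = log(z), dv = (z) dz, so v = z**2/2 [assuming z > 0]: now z**2*log(z)/2 + ∫(-z/2) dz.
Step 2. Evaluate the standard form: now z**2*log(z)/2 - z**2/4.
Answer: z**2*log(z)/2 - z**2/4.


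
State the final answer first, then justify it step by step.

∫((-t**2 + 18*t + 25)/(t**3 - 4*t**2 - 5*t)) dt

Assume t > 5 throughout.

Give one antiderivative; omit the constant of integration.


The answer is -5*log(t) + 3*log(t - 5) + log(t + 1).
Step 1. Decompose ∫((-t**2 + 18*t + 25)/(t**3 - 4*t**2 - 5*t)) dt by partial fractions, (-t**2 + 18*t + 25)/(t**3 - 4*t**2 - 5*t) = 1/(t + 1) + 3/(t - 5) - 5/t: now ∫(-5/t) dt + ∫(3/(t - 5)) dt + ∫(1/(t + 1)) dt.
Step 2. Evaluate the standard form [assuming t > 0]: now -5*log(t) + ∫(3/(t - 5)) dt + ∫(1/(t + 1)) dt.
Step 3. Evaluate the standard form [assuming t > -1]: now -5*log(t) + log(t + 1) + ∫(3/(t - 5)) dt.
Step 4. Evaluate the standard form [assuming t > 5]: now -5*log(t) + 3*log(t - 5) + log(t + 1).
Answer: -5*log(t) + 3*log(t - 5) + log(t + 1).


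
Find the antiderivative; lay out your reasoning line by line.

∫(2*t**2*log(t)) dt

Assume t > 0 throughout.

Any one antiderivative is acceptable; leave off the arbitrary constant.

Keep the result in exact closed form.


Step 1. Integrate ∫(2*t**2*log(t)) dt by parts with u = log(t), dv = (2*t**2) dt, so v = 2*t**3/3 [assuming t > 0]: now 2*t**3*log(t)/3 + ∫(-2*t**2/3) dt.
Step 2. Evaluate the standard form: now 2*t**3*log(t)/3 - 2*t**3/9.
Answer: 2*t**3*log(t)/3 - 2*t**3/9.


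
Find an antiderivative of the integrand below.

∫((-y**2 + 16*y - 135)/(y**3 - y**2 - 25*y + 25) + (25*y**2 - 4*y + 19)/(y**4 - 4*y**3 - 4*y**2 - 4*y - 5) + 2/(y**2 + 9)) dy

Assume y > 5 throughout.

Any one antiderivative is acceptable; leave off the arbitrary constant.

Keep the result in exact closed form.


Answer: 2*log(y - 5) + 5*log(y - 1) - 4*log(y + 1) - 4*log(y + 5) + 2*atan(y/3)/3 + atan(y).


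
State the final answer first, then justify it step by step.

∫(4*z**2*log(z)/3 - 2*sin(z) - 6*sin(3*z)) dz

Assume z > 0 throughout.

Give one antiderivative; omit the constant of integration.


The answer is 4*z**3*log(z)/9 - 4*z**3/27 + 2*cos(z) + 2*cos(3*z).
Step 1. Rewrite: now ∫(4*z**2*log(z)/3) dz + ∫(-2*sin(z)) dz + ∫(-6*sin(3*z)) dz.
Step 2. Integrate ∫(4*z**2*log(z)/3) dz by parts with u = log(z), dv = (4*z**2/3) dz, so v = 4*z**3/9 [assuming z > 0]: now 4*z**3*log(z)/9 + ∫(-4*z**2/9) dz + ∫(-2*sin(z)) dz + ∫(-6*sin(3*z)) dz.
Step 3. Evaluate the standard form: now 4*z**3*log(z)/9 - 4*z**3/27 + ∫(-2*sin(z)) dz + ∫(-6*sin(3*z)) dz.
Step 4. Evaluate the standard form: now 4*z**3*log(z)/9 - 4*z**3/27 + 2*cos(z) + ∫(-6*sin(3*z)) dz.
Step 5. Evaluate the standard form: now 4*z**3*log(z)/9 - 4*z**3/27 + 2*cos(z) + 2*cos(3*z).
Answer: 4*z**3*log(z)/9 - 4*z**3/27 + 2*cos(z) + 2*cos(3*z).


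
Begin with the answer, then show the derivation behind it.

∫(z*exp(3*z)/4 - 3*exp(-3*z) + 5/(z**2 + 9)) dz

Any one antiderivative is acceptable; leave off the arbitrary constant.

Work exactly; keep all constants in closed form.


The answer is z*exp(3*z)/12 - exp(3*z)/36 + 5*atan(z/3)/3 + exp(-3*z).
Step 1. Rewrite: now ∫(z*exp(3*z)/4) dz + ∫(5/(z**2 + 9)) dz + ∫(-3*exp(-3*z)) dz.
Step 2. Evaluate the standard form: now ∫(z*exp(3*z)/4) dz + ∫(5/(z**2 + 9)) dz + exp(-3*z).
Step 3. Integrate ∫(z*exp(3*z)/4) dz by parts with u = z, dv = (exp(3*z)/4) dz, so v = exp(3*z)/12: now z*exp(3*z)/12 + ∫(5/(z**2 + 9)) dz + ∫(-exp(3*z)/12) dz + exp(-3*z).
Step 4. Evaluate the standard form: now z*exp(3*z)/12 - exp(3*z)/36 + ∫(5/(z**2 + 9)) dz + exp(-3*z).
Step 5. Evaluate the standard form: now z*exp(3*z)/12 - exp(3*z)/36 + 5*atan(z/3)/3 + exp(-3*z).
Answer: z*exp(3*z)/12 - exp(3*z)/36 + 5*atan(z/3)/3 + exp(-3*z).


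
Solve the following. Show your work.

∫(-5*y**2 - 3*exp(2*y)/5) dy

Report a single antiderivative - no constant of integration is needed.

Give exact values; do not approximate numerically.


Step 1. Rewrite: now ∫(-5*y**2) dy + ∫(-3*exp(2*y)/5) dy.
Step 2. Evaluate the standard form: now -5*y**3/3 + ∫(-3*exp(2*y)/5) dy.
Step 3. Evaluate the standard form: now -5*y**3/3 - 3*exp(2*y)/10.
Answer: -5*y**3/3 - 3*exp(2*y)/10.


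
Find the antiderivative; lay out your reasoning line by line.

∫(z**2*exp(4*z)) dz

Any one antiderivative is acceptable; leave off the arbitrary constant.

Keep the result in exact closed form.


Step 1. Integrate ∫(z**2*exp(4*z)) dz by parts with u = z**2, dv = (exp(4*z)) dz, so v = exp(4*z)/4: now z**2*exp(4*z)/4 + ∫(-z*exp(4*z)/2) dz.
Step 2. Integrate ∫(-z*exp(4*z)/2) dz by parts with u = z, dv = (-exp(4*z)/2) dz, so v = -exp(4*z)/8: now z**2*exp(4*z)/4 - z*exp(4*z)/8 + ∫(exp(4*z)/8) dz.
Step 3. Evaluate the standard form: now z**2*exp(4*z)/4 - z*exp(4*z)/8 + exp(4*z)/32.
Answer: z**2*exp(4*z)/4 - z*exp(4*z)/8 + exp(4*z)/32.


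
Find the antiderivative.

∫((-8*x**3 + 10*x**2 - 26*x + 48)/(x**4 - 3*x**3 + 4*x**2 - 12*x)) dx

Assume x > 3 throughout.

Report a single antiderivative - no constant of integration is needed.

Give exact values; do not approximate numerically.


Answer: -4*log(x) - 4*log(x - 3) - atan(x/2).


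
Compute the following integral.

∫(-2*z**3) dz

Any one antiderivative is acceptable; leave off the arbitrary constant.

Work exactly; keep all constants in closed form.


Answer: -z**4/2.


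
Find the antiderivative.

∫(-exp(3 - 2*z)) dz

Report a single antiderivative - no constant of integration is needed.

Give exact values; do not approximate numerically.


Answer: exp(3 - 2*z)/2.


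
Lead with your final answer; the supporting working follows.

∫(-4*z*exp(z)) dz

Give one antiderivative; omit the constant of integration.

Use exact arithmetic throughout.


The answer is -4*z*exp(z) + 4*exp(z).
Step 1. Integrate ∫(-4*z*exp(z)) dz by parts with u = z, dv = (-4*exp(z)) dz, so v = -4*exp(z): now -4*z*exp(z) + ∫(4*exp(z)) dz.
Step 2. Evaluate the standard form: now -4*z*exp(z) + 4*exp(z).
Answer: -4*z*exp(z) + 4*exp(z).


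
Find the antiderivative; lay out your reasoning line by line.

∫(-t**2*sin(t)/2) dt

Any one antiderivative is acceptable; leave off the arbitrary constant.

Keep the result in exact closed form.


Step 1. Integrate ∫(-t**2*sin(t)/2) dt by parts with u = t**2, dv = (-sin(t)/2) dt, so v = cos(t)/2: now t**2*cos(t)/2 + ∫(-t*cos(t)) dt.
Step 2. Integrate ∫(-t*cos(t)) dt by parts with u = t, dv = (-cos(t)) dt, so v = -sin(t): now t**2*cos(t)/2 - t*sin(t) + ∫(sin(t)) dt.
Step 3. Evaluate the standard form: now t**2*cos(t)/2 - t*sin(t) - cos(t).
Answer: t**2*cos(t)/2 - t*sin(t) - cos(t).


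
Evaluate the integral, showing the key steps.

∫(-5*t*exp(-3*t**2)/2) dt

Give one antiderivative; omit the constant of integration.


Step 1. Substitute u = t**2, turning ∫(-5*t*exp(-3*t**2)/2) dt into ∫(-5*exp(-3*u)/4) du: now ∫(-5*exp(-3*u)/4) du.
Step 2. Evaluate the standard form: now 5*exp(-3*u)/12.
Step 3. Substitute back u = t**2: now 5*exp(-3*t**2)/12.
Answer: 5*exp(-3*t**2)/12.


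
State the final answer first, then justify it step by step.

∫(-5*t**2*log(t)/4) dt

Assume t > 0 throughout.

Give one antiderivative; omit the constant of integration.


The answer is -5*t**3*log(t)/12 + 5*t**3/36.
Step 1. Integrate ∫(-5*t**2*log(t)/4) dt by parts with u = log(t), dv = (-5*t**2/4) dt, so v = -5*t**3/12 [assuming t > 0]: now -5*t**3*log(t)/12 + ∫(5*t**2/12) dt.
Step 2. Evaluate the standard form: now -5*t**3*log(t)/12 + 5*t**3/36.
Answer: -5*t**3*log(t)/12 + 5*t**3/36.


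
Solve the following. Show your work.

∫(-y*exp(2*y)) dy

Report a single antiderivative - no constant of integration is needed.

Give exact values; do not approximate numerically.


Step 1. Integrate ∫(-y*exp(2*y)) dy by parts with u = y, dv = (-exp(2*y)) dy, so v = -exp(2*y)/2: now -y*exp(2*y)/2 + ∫(exp(2*y)/2) dy.
Step 2. Evaluate the standard form: now -y*exp(2*y)/2 + exp(2*y)/4.
Answer: -y*exp(2*y)/2 + exp(2*y)/4.


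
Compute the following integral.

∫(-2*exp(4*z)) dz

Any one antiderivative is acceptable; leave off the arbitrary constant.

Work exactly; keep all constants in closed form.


Answer: -exp(4*z)/2.


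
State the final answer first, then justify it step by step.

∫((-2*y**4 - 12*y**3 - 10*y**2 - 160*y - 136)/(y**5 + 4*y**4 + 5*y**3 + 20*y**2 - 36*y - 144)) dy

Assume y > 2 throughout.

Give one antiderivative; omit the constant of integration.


The answer is -2*log(y - 2) - 2*log(y + 2) + 2*log(y + 4) + 4*atan(y/3)/3.
Step 1. Decompose ∫((-2*y**4 - 12*y**3 - 10*y**2 - 160*y - 136)/(y**5 + 4*y**4 + 5*y**3 + 20*y**2 - 36*y - 144)) dy by partial fractions, (-2*y**4 - 12*y**3 - 10*y**2 - 160*y - 136)/(y**5 + 4*y**4 + 5*y**3 + 20*y**2 - 36*y - 144) = 4/(y**2 + 9) + 2/(y + 4) - 2/(y + 2) - 2/(y - 2): now ∫(-2/(y - 2)) dy + ∫(-2/(y + 2)) dy + ∫(2/(y + 4)) dy + ∫(4/(y**2 + 9)) dy.
Step 2. Evaluate the standard form [assuming y > -2]: now -2*log(y + 2) + ∫(-2/(y - 2)) dy + ∫(2/(y + 4)) dy + ∫(4/(y**2 + 9)) dy.
Step 3. Evaluate the standard form [assuming y > 2]: now -2*log(y - 2) - 2*log(y + 2) + ∫(2/(y + 4)) dy + ∫(4/(y**2 + 9)) dy.
Step 4. Evaluate the standard form [assuming y > -4]: now -2*log(y - 2) - 2*log(y + 2) + 2*log(y + 4) + ∫(4/(y**2 + 9)) dy.
Step 5. Evaluate the standard form: now -2*log(y - 2) - 2*log(y + 2) + 2*log(y + 4) + 4*atan(y/3)/3.
Answer: -2*log(y - 2) - 2*log(y + 2) + 2*log(y + 4) + 4*atan(y/3)/3.


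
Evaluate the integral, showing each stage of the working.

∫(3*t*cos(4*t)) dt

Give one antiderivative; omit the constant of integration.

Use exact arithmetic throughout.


Step 1. Integrate ∫(3*t*cos(4*t)) dt by parts with u = t, dv = (3*cos(4*t)) dt, so v = 3*sin(4*t)/4: now 3*t*sin(4*t)/4 + ∫(-3*sin(4*t)/4) dt.
Step 2. Evaluate the standard form: now 3*t*sin(4*t)/4 + 3*cos(4*t)/16.
Answer: 3*t*sin(4*t)/4 + 3*cos(4*t)/16.


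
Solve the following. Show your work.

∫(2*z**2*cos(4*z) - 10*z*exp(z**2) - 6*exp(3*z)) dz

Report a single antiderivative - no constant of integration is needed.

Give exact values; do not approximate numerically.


Step 1. Rewrite: now ∫(-10*z*exp(z**2)) dz + ∫(2*z**2*cos(4*z)) dz + ∫(-6*exp(3*z)) dz.
Step 2. Integrate ∫(2*z**2*cos(4*z)) dz by parts with u = z**2, dv = (2*cos(4*z)) dz, so v = sin(4*z)/2: now z**2*sin(4*z)/2 + ∫(-10*z*exp(z**2)) dz + ∫(-z*sin(4*z)) dz + ∫(-6*exp(3*z)) dz.
Step 3. Integrate ∫(-z*sin(4*z)) dz by parts with u = z, dv = (-sin(4*z)) dz, so v = cos(4*z)/4: now z**2*sin(4*z)/2 + z*cos(4*z)/4 + ∫(-10*z*exp(z**2)) dz + ∫(-6*exp(3*z)) dz + ∫(-cos(4*z)/4) dz.
Step 4. Evaluate the standard form: now z**2*sin(4*z)/2 + z*cos(4*z)/4 - sin(4*z)/16 + ∫(-10*z*exp(z**2)) dz + ∫(-6*exp(3*z)) dz.
Step 5. Substitute u = z**2, turning ∫(-10*z*exp(z**2)) dz into ∫(-5*exp(u)) du: now z**2*sin(4*z)/2 + z*cos(4*z)/4 - sin(4*z)/16 + ∫(-5*exp(u)) du + ∫(-6*exp(3*z)) dz.
Step 6. Evaluate the standard form: now z**2*sin(4*z)/2 + z*cos(4*z)/4 - 5*exp(u) - sin(4*z)/16 + ∫(-6*exp(3*z)) dz.
Step 7. Substitute back u = z**2: now z**2*sin(4*z)/2 + z*cos(4*z)/4 - 5*exp(z**2) - sin(4*z)/16 + ∫(-6*exp(3*z)) dz.
Step 8. Evaluate the standard form: now z**2*sin(4*z)/2 + z*cos(4*z)/4 - 2*exp(3*z) - 5*exp(z**2) - sin(4*z)/16.
Answer: z**2*sin(4*z)/2 + z*cos(4*z)/4 - 2*exp(3*z) - 5*exp(z**2) - sin(4*z)/16.


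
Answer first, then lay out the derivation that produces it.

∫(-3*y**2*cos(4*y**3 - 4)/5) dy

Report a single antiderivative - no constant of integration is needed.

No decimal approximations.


The answer is -sin(4*y**3 - 4)/20.
Step 1. Substitute u = y**3 - 1, turning ∫(-3*y**2*cos(4*y**3 - 4)/5) dy into ∫(-cos(4*u)/5) du: now ∫(-cos(4*u)/5) du.
Step 2. Evaluate the standard form: now -sin(4*u)/20.
Step 3. Substitute back u = y**3 - 1: now -sin(4*y**3 - 4)/20.
Answer: -sin(4*y**3 - 4)/20.


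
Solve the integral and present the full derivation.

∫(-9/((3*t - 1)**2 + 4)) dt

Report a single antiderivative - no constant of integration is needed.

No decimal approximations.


Step 1. Substitute u = 3*t - 1, turning ∫(-9/((3*t - 1)**2 + 4)) dt into ∫(-3/(u**2 + 4)) du: now ∫(-3/(u**2 + 4)) du.
Step 2. Evaluate the standard form: now -3*atan(u/2)/2.
Step 3. Substitute back u = 3*t - 1: now -3*atan(3*t/2 - 1/2)/2.
Answer: -3*atan(3*t/2 - 1/2)/2.


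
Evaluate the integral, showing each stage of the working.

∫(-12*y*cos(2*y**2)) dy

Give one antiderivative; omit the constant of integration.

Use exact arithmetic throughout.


Step 1. Substitute u = y**2, turning ∫(-12*y*cos(2*y**2)) dy into ∫(-6*cos(2*u)) du: now ∫(-6*cos(2*u)) du.
Step 2. Evaluate the standard form: now -3*sin(2*u).
Step 3. Substitute back u = y**2: now -3*sin(2*y**2).
Answer: -3*sin(2*y**2).


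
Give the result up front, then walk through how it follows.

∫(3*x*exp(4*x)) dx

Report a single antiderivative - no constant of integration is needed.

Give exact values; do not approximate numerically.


The answer is 3*x*exp(4*x)/4 - 3*exp(4*x)/16.
Step 1. Integrate ∫(3*x*exp(4*x)) dx by parts with u = x, dv = (3*exp(4*x)) dx, so v = 3*exp(4*x)/4: now 3*x*exp(4*x)/4 + ∫(-3*exp(4*x)/4) dx.
Step 2. Evaluate the standard form: now 3*x*exp(4*x)/4 - 3*exp(4*x)/16.
Answer: 3*x*exp(4*x)/4 - 3*exp(4*x)/16.


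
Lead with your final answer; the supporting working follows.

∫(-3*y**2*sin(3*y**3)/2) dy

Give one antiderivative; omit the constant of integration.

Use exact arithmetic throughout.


The answer is cos(3*y**3)/6.
Step 1. Substitute u = y**3, turning ∫(-3*y**2*sin(3*y**3)/2) dy into ∫(-sin(3*u)/2) du: now ∫(-sin(3*u)/2) du.
Step 2. Evaluate the standard form: now cos(3*u)/6.
Step 3. Substitute back u = y**3: now cos(3*y**3)/6.
Answer: cos(3*y**3)/6.


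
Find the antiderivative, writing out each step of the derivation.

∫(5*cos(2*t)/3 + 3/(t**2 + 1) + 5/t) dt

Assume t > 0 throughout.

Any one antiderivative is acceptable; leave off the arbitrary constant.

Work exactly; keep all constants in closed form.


Step 1. Rewrite: now ∫(5/t) dt + ∫(3/(t**2 + 1)) dt + ∫(5*cos(2*t)/3) dt.
Step 2. Evaluate the standard form: now 3*atan(t) + ∫(5/t) dt + ∫(5*cos(2*t)/3) dt.
Step 3. Evaluate the standard form [assuming t > 0]: now 5*log(t) + 3*atan(t) + ∫(5*cos(2*t)/3) dt.
Step 4. Evaluate the standard form: now 5*log(t) + 5*sin(2*t)/6 + 3*atan(t).
Answer: 5*log(t) + 5*sin(2*t)/6 + 3*atan(t).


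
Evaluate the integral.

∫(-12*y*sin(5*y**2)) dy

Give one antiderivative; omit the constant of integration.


Answer: 6*cos(5*y**2)/5.


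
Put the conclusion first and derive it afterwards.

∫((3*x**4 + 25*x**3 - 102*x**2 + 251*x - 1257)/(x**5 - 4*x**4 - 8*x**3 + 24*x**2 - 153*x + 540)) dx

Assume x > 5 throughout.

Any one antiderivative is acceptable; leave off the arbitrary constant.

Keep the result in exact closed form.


The answer is 4*log(x - 5) + 2*log(x - 3) - 3*log(x + 4) - atan(x/3)/3.
Step 1. Decompose ∫((3*x**4 + 25*x**3 - 102*x**2 + 251*x - 1257)/(x**5 - 4*x**4 - 8*x**3 + 24*x**2 - 153*x + 540)) dx by partial fractions, (3*x**4 + 25*x**3 - 102*x**2 + 251*x - 1257)/(x**5 - 4*x**4 - 8*x**3 + 24*x**2 - 153*x + 540) = -1/(x**2 + 9) - 3/(x + 4) + 2/(x - 3) + 4/(x - 5): now ∫(4/(x - 5)) dx + ∫(2/(x - 3)) dx + ∫(-3/(x + 4)) dx + ∫(-1/(x**2 + 9)) dx.
Step 2. Evaluate the standard form [assuming x > 3]: now 2*log(x - 3) + ∫(4/(x - 5)) dx + ∫(-3/(x + 4)) dx + ∫(-1/(x**2 + 9)) dx.
Step 3. Evaluate the standard form [assuming x > -4]: now 2*log(x - 3) - 3*log(x + 4) + ∫(4/(x - 5)) dx + ∫(-1/(x**2 + 9)) dx.
Step 4. Evaluate the standard form [assuming x > 5]: now 4*log(x - 5) + 2*log(x - 3) - 3*log(x + 4) + ∫(-1/(x**2 + 9)) dx.
Step 5. Evaluate the standard form: now 4*log(x - 5) + 2*log(x - 3) - 3*log(x + 4) - atan(x/3)/3.
Answer: 4*log(x - 5) + 2*log(x - 3) - 3*log(x + 4) - atan(x/3)/3.


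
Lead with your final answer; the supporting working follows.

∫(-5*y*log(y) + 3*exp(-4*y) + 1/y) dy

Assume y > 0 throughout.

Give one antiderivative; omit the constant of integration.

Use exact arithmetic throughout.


The answer is -5*y**2*log(y)/2 + 5*y**2/4 + log(y) - 3*exp(-4*y)/4.
Step 1. Rewrite: now ∫(1/y) dy + ∫(-5*y*log(y)) dy + ∫(3*exp(-4*y)) dy.
Step 2. Integrate ∫(-5*y*log(y)) dy by parts with u = log(y), dv = (-5*y) dy, so v = -5*y**2/2 [assuming y > 0]: now -5*y**2*log(y)/2 + ∫(1/y) dy + ∫(5*y/2) dy + ∫(3*exp(-4*y)) dy.
Step 3. Evaluate the standard form: now -5*y**2*log(y)/2 + 5*y**2/4 + ∫(1/y) dy + ∫(3*exp(-4*y)) dy.
Step 4. Evaluate the standard form: now -5*y**2*log(y)/2 + 5*y**2/4 + ∫(1/y) dy - 3*exp(-4*y)/4.
Step 5. Evaluate the standard form [assuming y > 0]: now -5*y**2*log(y)/2 + 5*y**2/4 + log(y) - 3*exp(-4*y)/4.
Answer: -5*y**2*log(y)/2 + 5*y**2/4 + log(y) - 3*exp(-4*y)/4.


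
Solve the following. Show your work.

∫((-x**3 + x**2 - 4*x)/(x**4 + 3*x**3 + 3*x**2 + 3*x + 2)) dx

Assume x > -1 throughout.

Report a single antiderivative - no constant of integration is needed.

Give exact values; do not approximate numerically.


Step 1. Decompose ∫((-x**3 + x**2 - 4*x)/(x**4 + 3*x**3 + 3*x**2 + 3*x + 2)) dx by partial fractions, (-x**3 + x**2 - 4*x)/(x**4 + 3*x**3 + 3*x**2 + 3*x + 2) = -1/(x**2 + 1) - 4/(x + 2) + 3/(x + 1): now ∫(3/(x + 1)) dx + ∫(-4/(x + 2)) dx + ∫(-1/(x**2 + 1)) dx.
Step 2. Evaluate the standard form [assuming x > -1]: now 3*log(x + 1) + ∫(-4/(x + 2)) dx + ∫(-1/(x**2 + 1)) dx.
Step 3. Evaluate the standard form [assuming x > -2]: now 3*log(x + 1) - 4*log(x + 2) + ∫(-1/(x**2 + 1)) dx.
Step 4. Evaluate the standard form: now 3*log(x + 1) - 4*log(x + 2) - atan(x).
Answer: 3*log(x + 1) - 4*log(x + 2) - atan(x).


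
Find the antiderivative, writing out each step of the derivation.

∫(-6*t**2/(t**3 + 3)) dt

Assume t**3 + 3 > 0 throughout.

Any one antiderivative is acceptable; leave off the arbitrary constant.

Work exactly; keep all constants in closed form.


Step 1. Substitute u = t**3 + 3, turning ∫(-6*t**2/(t**3 + 3)) dt into ∫(-2/u) du: now ∫(-2/u) du.
Step 2. Evaluate the standard form [assuming u > 0]: now -2*log(u).
Step 3. Substitute back u = t**3 + 3: now -2*log(t**3 + 3).
Answer: -2*log(t**3 + 3).


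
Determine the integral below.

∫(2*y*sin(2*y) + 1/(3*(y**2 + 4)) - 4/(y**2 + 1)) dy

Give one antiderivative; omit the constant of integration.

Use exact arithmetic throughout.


Answer: -y*cos(2*y) + sin(2*y)/2 + atan(y/2)/6 - 4*atan(y).


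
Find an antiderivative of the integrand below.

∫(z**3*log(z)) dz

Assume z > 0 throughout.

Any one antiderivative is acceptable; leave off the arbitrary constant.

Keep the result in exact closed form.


Answer: z**4*log(z)/4 - z**4/16.


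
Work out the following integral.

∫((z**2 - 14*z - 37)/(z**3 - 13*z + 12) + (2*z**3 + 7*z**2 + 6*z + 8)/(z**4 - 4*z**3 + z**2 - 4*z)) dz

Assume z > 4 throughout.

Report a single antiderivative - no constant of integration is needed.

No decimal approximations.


Answer: -2*log(z) + 4*log(z - 4) - 5*log(z - 3) + 5*log(z - 1) + log(z + 4) - atan(z).


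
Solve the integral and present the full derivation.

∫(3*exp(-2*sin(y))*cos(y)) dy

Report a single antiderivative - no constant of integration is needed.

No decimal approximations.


Step 1. Substitute u = sin(y), turning ∫(3*exp(-2*sin(y))*cos(y)) dy into ∫(3*exp(-2*u)) du: now ∫(3*exp(-2*u)) du.
Step 2. Evaluate the standard form: now -3*exp(-2*u)/2.
Step 3. Substitute back u = sin(y): now -3*exp(-2*sin(y))/2.
Answer: -3*exp(-2*sin(y))/2.


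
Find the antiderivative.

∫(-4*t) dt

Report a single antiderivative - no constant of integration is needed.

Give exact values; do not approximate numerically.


Answer: -2*t**2.


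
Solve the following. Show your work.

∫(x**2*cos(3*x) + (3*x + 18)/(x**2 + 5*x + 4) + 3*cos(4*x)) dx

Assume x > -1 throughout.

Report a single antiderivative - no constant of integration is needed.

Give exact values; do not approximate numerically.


Step 1. Rewrite: now ∫(x**2*cos(3*x)) dx + ∫((3*x + 18)/(x**2 + 5*x + 4)) dx + ∫(3*cos(4*x)) dx.
Step 2. Decompose ∫((3*x + 18)/(x**2 + 5*x + 4)) dx by partial fractions, (3*x + 18)/(x**2 + 5*x + 4) = -2/(x + 4) + 5/(x + 1): now ∫(x**2*cos(3*x)) dx + ∫(5/(x + 1)) dx + ∫(-2/(x + 4)) dx + ∫(3*cos(4*x)) dx.
Step 3. Evaluate the standard form [assuming x > -1]: now 5*log(x + 1) + ∫(x**2*cos(3*x)) dx + ∫(-2/(x + 4)) dx + ∫(3*cos(4*x)) dx.
Step 4. Evaluate the standard form [assuming x > -4]: now 5*log(x + 1) - 2*log(x + 4) + ∫(x**2*cos(3*x)) dx + ∫(3*cos(4*x)) dx.
Step 5. Evaluate the standard form: now 5*log(x + 1) - 2*log(x + 4) + 3*sin(4*x)/4 + ∫(x**2*cos(3*x)) dx.
Step 6. Integrate ∫(x**2*cos(3*x)) dx by parts with u = x**2, dv = (cos(3*x)) dx, so v = sin(3*x)/3: now x**2*sin(3*x)/3 + 5*log(x + 1) - 2*log(x + 4) + 3*sin(4*x)/4 + ∫(-2*x*sin(3*x)/3) dx.
Step 7. Integrate ∫(-2*x*sin(3*x)/3) dx by parts with u = x, dv = (-2*sin(3*x)/3) dx, so v = 2*cos(3*x)/9: now x**2*sin(3*x)/3 + 2*x*cos(3*x)/9 + 5*log(x + 1) - 2*log(x + 4) + 3*sin(4*x)/4 + ∫(-2*cos(3*x)/9) dx.
Step 8. Evaluate the standard form: now x**2*sin(3*x)/3 + 2*x*cos(3*x)/9 + 5*log(x + 1) - 2*log(x + 4) - 2*sin(3*x)/27 + 3*sin(4*x)/4.
Answer: x**2*sin(3*x)/3 + 2*x*cos(3*x)/9 + 5*log(x + 1) - 2*log(x + 4) - 2*sin(3*x)/27 + 3*sin(4*x)/4.


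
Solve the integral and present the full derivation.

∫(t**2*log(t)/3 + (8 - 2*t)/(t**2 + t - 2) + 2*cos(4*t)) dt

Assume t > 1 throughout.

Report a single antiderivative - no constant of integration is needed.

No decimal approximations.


Step 1. Rewrite: now ∫(t**2*log(t)/3) dt + ∫((8 - 2*t)/(t**2 + t - 2)) dt + ∫(2*cos(4*t)) dt.
Step 2. Evaluate the standard form: now sin(4*t)/2 + ∫(t**2*log(t)/3) dt + ∫((8 - 2*t)/(t**2 + t - 2)) dt.
Step 3. Integrate ∫(t**2*log(t)/3) dt by parts with u = log(t), dv = (t**2/3) dt, so v = t**3/9 [assuming t > 0]: now t**3*log(t)/9 + sin(4*t)/2 + ∫(-t**2/9) dt + ∫((8 - 2*t)/(t**2 + t - 2)) dt.
Step 4. Evaluate the standard form: now t**3*log(t)/9 - t**3/27 + sin(4*t)/2 + ∫((8 - 2*t)/(t**2 + t - 2)) dt.
Step 5. Decompose ∫((8 - 2*t)/(t**2 + t - 2)) dt by partial fractions, (8 - 2*t)/(t**2 + t - 2) = -4/(t + 2) + 2/(t - 1): now t**3*log(t)/9 - t**3/27 + sin(4*t)/2 + ∫(2/(t - 1)) dt + ∫(-4/(t + 2)) dt.
Step 6. Evaluate the standard form [assuming t > -2]: now t**3*log(t)/9 - t**3/27 - 4*log(t + 2) + sin(4*t)/2 + ∫(2/(t - 1)) dt.
Step 7. Evaluate the standard form [assuming t > 1]: now t**3*log(t)/9 - t**3/27 + 2*log(t - 1) - 4*log(t + 2) + sin(4*t)/2.
Answer: t**3*log(t)/9 - t**3/27 + 2*log(t - 1) - 4*log(t + 2) + sin(4*t)/2.


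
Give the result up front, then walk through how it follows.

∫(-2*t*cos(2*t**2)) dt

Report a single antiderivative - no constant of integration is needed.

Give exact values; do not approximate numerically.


The answer is -sin(2*t**2)/2.
Step 1. Substitute u = t**2, turning ∫(-2*t*cos(2*t**2)) dt into ∫(-cos(2*u)) du: now ∫(-cos(2*u)) du.
Step 2. Evaluate the standard form: now -sin(2*u)/2.
Step 3. Substitute back u = t**2: now -sin(2*t**2)/2.
Answer: -sin(2*t**2)/2.


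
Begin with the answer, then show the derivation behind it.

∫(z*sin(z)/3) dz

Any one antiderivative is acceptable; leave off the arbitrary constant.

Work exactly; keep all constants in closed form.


The answer is -z*cos(z)/3 + sin(z)/3.
Step 1. Integrate ∫(z*sin(z)/3) dz by parts with u = z, dv = (sin(z)/3) dz, so v = -cos(z)/3: now -z*cos(z)/3 + ∫(cos(z)/3) dz.
Step 2. Evaluate the standard form: now -z*cos(z)/3 + sin(z)/3.
Answer: -z*cos(z)/3 + sin(z)/3.


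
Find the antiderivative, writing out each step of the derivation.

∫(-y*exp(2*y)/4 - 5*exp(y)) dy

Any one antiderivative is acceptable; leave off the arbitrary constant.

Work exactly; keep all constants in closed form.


Step 1. Rewrite: now ∫(-y*exp(2*y)/4) dy + ∫(-5*exp(y)) dy.
Step 2. Evaluate the standard form: now -5*exp(y) + ∫(-y*exp(2*y)/4) dy.
Step 3. Integrate ∫(-y*exp(2*y)/4) dy by parts with u = y, dv = (-exp(2*y)/4) dy, so v = -exp(2*y)/8: now -y*exp(2*y)/8 - 5*exp(y) + ∫(exp(2*y)/8) dy.
Step 4. Evaluate the standard form: now -y*exp(2*y)/8 + exp(2*y)/16 - 5*exp(y).
Answer: -y*exp(2*y)/8 + exp(2*y)/16 - 5*exp(y).


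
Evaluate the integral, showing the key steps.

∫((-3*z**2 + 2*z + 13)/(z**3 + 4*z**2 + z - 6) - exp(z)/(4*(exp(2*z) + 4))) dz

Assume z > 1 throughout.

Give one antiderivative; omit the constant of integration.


Step 1. Rewrite: now ∫(-exp(z)/(4*(exp(2*z) + 4))) dz + ∫((-3*z**2 + 2*z + 13)/(z**3 + 4*z**2 + z - 6)) dz.
Step 2. Substitute u = exp(z), turning ∫(-exp(z)/(4*(exp(2*z) + 4))) dz into ∫(-1/(4*(u**2 + 4))) du: now ∫((-3*z**2 + 2*z + 13)/(z**3 + 4*z**2 + z - 6)) dz + ∫(-1/(4*(u**2 + 4))) du.
Step 3. Evaluate the standard form: now -atan(u/2)/8 + ∫((-3*z**2 + 2*z + 13)/(z**3 + 4*z**2 + z - 6)) dz.
Step 4. Substitute back u = exp(z): now -atan(exp(z)/2)/8 + ∫((-3*z**2 + 2*z + 13)/(z**3 + 4*z**2 + z - 6)) dz.
Step 5. Decompose ∫((-3*z**2 + 2*z + 13)/(z**3 + 4*z**2 + z - 6)) dz by partial fractions, (-3*z**2 + 2*z + 13)/(z**3 + 4*z**2 + z - 6) = -5/(z + 3) + 1/(z + 2) + 1/(z - 1): now -atan(exp(z)/2)/8 + ∫(1/(z - 1)) dz + ∫(1/(z + 2)) dz + ∫(-5/(z + 3)) dz.
Step 6. Evaluate the standard form [assuming z > -3]: now -5*log(z + 3) - atan(exp(z)/2)/8 + ∫(1/(z - 1)) dz + ∫(1/(z + 2)) dz.
Step 7. Evaluate the standard form [assuming z > -2]: now log(z + 2) - 5*log(z + 3) - atan(exp(z)/2)/8 + ∫(1/(z - 1)) dz.
Step 8. Evaluate the standard form [assuming z > 1]: now log(z - 1) + log(z + 2) - 5*log(z + 3) - atan(exp(z)/2)/8.
Answer: log(z - 1) + log(z + 2) - 5*log(z + 3) - atan(exp(z)/2)/8.


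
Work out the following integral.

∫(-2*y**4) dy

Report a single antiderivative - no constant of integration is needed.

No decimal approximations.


Answer: -2*y**5/5.


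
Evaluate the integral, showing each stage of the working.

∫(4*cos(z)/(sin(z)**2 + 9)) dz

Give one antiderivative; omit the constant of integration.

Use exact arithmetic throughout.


Step 1. Substitute u = sin(z), turning ∫(4*cos(z)/(sin(z)**2 + 9)) dz into ∫(4/(u**2 + 9)) du: now ∫(4/(u**2 + 9)) du.
Step 2. Evaluate the standard form: now 4*atan(u/3)/3.
Step 3. Substitute back u = sin(z): now 4*atan(sin(z)/3)/3.
Answer: 4*atan(sin(z)/3)/3.


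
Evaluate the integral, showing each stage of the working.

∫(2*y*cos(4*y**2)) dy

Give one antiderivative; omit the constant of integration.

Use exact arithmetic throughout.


Step 1. Substitute u = y**2, turning ∫(2*y*cos(4*y**2)) dy into ∫(cos(4*u)) du: now ∫(cos(4*u)) du.
Step 2. Evaluate the standard form: now sin(4*u)/4.
Step 3. Substitute back u = y**2: now sin(4*y**2)/4.
Answer: sin(4*y**2)/4.


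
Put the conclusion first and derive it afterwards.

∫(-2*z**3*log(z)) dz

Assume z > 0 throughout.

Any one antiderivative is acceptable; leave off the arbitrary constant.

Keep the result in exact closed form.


The answer is -z**4*log(z)/2 + z**4/8.
Step 1. Integrate ∫(-2*z**3*log(z)) dz by parts with u = log(z), dv = (-2*z**3) dz, so v = -z**4/2 [assuming z > 0]: now -z**4*log(z)/2 + ∫(z**3/2) dz.
Step 2. Evaluate the standard form: now -z**4*log(z)/2 + z**4/8.
Answer: -z**4*log(z)/2 + z**4/8.


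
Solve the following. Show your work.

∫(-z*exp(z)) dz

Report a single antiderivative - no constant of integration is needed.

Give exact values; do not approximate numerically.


Step 1. Integrate ∫(-z*exp(z)) dz by parts with u = z, dv = (-exp(z)) dz, so v = -exp(z): now -z*exp(z) + ∫(exp(z)) dz.
Step 2. Evaluate the standard form: now -z*exp(z) + exp(z).
Answer: -z*exp(z) + exp(z).


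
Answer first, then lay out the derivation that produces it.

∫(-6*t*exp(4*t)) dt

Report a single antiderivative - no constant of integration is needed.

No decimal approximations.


The answer is -3*t*exp(4*t)/2 + 3*exp(4*t)/8.
Step 1. Integrate ∫(-6*t*exp(4*t)) dt by parts with u = t, dv = (-6*exp(4*t)) dt, so v = -3*exp(4*t)/2: now -3*t*exp(4*t)/2 + ∫(3*exp(4*t)/2) dt.
Step 2. Evaluate the standard form: now -3*t*exp(4*t)/2 + 3*exp(4*t)/8.
Answer: -3*t*exp(4*t)/2 + 3*exp(4*t)/8.


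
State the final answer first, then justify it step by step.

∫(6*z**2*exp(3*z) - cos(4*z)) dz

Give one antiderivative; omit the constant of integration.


The answer is 2*z**2*exp(3*z) - 4*z*exp(3*z)/3 + 4*exp(3*z)/9 - sin(4*z)/4.
Step 1. Rewrite: now ∫(6*z**2*exp(3*z)) dz + ∫(-cos(4*z)) dz.
Step 2. Evaluate the standard form: now -sin(4*z)/4 + ∫(6*z**2*exp(3*z)) dz.
Step 3. Integrate ∫(6*z**2*exp(3*z)) dz by parts with u = z**2, dv = (6*exp(3*z)) dz, so v = 2*exp(3*z): now 2*z**2*exp(3*z) - sin(4*z)/4 + ∫(-4*z*exp(3*z)) dz.
Step 4. Integrate ∫(-4*z*exp(3*z)) dz by parts with u = z, dv = (-4*exp(3*z)) dz, so v = -4*exp(3*z)/3: now 2*z**2*exp(3*z) - 4*z*exp(3*z)/3 - sin(4*z)/4 + ∫(4*exp(3*z)/3) dz.
Step 5. Evaluate the standard form: now 2*z**2*exp(3*z) - 4*z*exp(3*z)/3 + 4*exp(3*z)/9 - sin(4*z)/4.
Answer: 2*z**2*exp(3*z) - 4*z*exp(3*z)/3 + 4*exp(3*z)/9 - sin(4*z)/4.


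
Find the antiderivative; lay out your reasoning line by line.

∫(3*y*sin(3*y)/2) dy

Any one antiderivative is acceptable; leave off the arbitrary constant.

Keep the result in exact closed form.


Step 1. Integrate ∫(3*y*sin(3*y)/2) dy by parts with u = y, dv = (3*sin(3*y)/2) dy, so v = -cos(3*y)/2: now -y*cos(3*y)/2 + ∫(cos(3*y)/2) dy.
Step 2. Evaluate the standard form: now -y*cos(3*y)/2 + sin(3*y)/6.
Answer: -y*cos(3*y)/2 + sin(3*y)/6.


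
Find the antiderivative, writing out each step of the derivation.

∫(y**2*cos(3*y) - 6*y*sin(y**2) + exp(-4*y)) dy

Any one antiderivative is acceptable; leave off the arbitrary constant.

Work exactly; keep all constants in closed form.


Step 1. Rewrite: now ∫(-6*y*sin(y**2)) dy + ∫(y**2*cos(3*y)) dy + ∫(exp(-4*y)) dy.
Step 2. Substitute u = y**2, turning ∫(-6*y*sin(y**2)) dy into ∫(-3*sin(u)) du: now ∫(y**2*cos(3*y)) dy + ∫(exp(-4*y)) dy + ∫(-3*sin(u)) du.
Step 3. Evaluate the standard form: now 3*cos(u) + ∫(y**2*cos(3*y)) dy + ∫(exp(-4*y)) dy.
Step 4. Substitute back u = y**2: now 3*cos(y**2) + ∫(y**2*cos(3*y)) dy + ∫(exp(-4*y)) dy.
Step 5. Evaluate the standard form: now 3*cos(y**2) + ∫(y**2*cos(3*y)) dy - exp(-4*y)/4.
Step 6. Integrate ∫(y**2*cos(3*y)) dy by parts with u = y**2, dv = (cos(3*y)) dy, so v = sin(3*y)/3: now y**2*sin(3*y)/3 + 3*cos(y**2) + ∫(-2*y*sin(3*y)/3) dy - exp(-4*y)/4.
Step 7. Integrate ∫(-2*y*sin(3*y)/3) dy by parts with u = y, dv = (-2*sin(3*y)/3) dy, so v = 2*cos(3*y)/9: now y**2*sin(3*y)/3 + 2*y*cos(3*y)/9 + 3*cos(y**2) + ∫(-2*cos(3*y)/9) dy - exp(-4*y)/4.
Step 8. Evaluate the standard form: now y**2*sin(3*y)/3 + 2*y*cos(3*y)/9 - 2*sin(3*y)/27 + 3*cos(y**2) - exp(-4*y)/4.
Answer: y**2*sin(3*y)/3 + 2*y*cos(3*y)/9 - 2*sin(3*y)/27 + 3*cos(y**2) - exp(-4*y)/4.


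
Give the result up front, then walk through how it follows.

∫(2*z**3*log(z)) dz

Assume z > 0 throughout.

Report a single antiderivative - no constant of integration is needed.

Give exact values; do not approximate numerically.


The answer is z**4*log(z)/2 - z**4/8.
Step 1. Integrate ∫(2*z**3*log(z)) dz by parts with u = log(z), dv = (2*z**3) dz, so v = z**4/2 [assuming z > 0]: now z**4*log(z)/2 + ∫(-z**3/2) dz.
Step 2. Evaluate the standard form: now z**4*log(z)/2 - z**4/8.
Answer: z**4*log(z)/2 - z**4/8.


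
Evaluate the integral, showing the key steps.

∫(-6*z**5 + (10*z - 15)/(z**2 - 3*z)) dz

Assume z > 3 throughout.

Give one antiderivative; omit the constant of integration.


Step 1. Rewrite: now ∫(-6*z**5) dz + ∫((10*z - 15)/(z**2 - 3*z)) dz.
Step 2. Evaluate the standard form: now -z**6 + ∫((10*z - 15)/(z**2 - 3*z)) dz.
Step 3. Decompose ∫((10*z - 15)/(z**2 - 3*z)) dz by partial fractions, (10*z - 15)/(z**2 - 3*z) = 5/(z - 3) + 5/z: now -z**6 + ∫(5/z) dz + ∫(5/(z - 3)) dz.
Step 4. Evaluate the standard form [assuming z > 3]: now -z**6 + 5*log(z - 3) + ∫(5/z) dz.
Step 5. Evaluate the standard form [assuming z > 0]: now -z**6 + 5*log(z) + 5*log(z - 3).
Answer: -z**6 + 5*log(z) + 5*log(z - 3).


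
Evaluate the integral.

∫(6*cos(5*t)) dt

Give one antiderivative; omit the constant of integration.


Answer: 6*sin(5*t)/5.


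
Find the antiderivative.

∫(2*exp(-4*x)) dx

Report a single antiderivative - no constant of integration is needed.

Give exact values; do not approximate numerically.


Answer: -exp(-4*x)/2.


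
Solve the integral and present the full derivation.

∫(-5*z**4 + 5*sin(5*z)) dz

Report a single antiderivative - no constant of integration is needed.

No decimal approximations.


Step 1. Rewrite: now ∫(-5*z**4) dz + ∫(5*sin(5*z)) dz.
Step 2. Evaluate the standard form: now -z**5 + ∫(5*sin(5*z)) dz.
Step 3. Evaluate the standard form: now -z**5 - cos(5*z).
Answer: -z**5 - cos(5*z).


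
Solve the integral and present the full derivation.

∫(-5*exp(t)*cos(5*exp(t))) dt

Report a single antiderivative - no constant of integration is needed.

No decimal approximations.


Step 1. Substitute u = exp(t), turning ∫(-5*exp(t)*cos(5*exp(t))) dt into ∫(-5*cos(5*u)) du: now ∫(-5*cos(5*u)) du.
Step 2. Evaluate the standard form: now -sin(5*u).
Step 3. Substitute back u = exp(t): now -sin(5*exp(t)).
Answer: -sin(5*exp(t)).


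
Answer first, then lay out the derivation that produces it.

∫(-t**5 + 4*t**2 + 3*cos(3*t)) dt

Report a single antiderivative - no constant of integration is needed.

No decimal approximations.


The answer is -t**6/6 + 4*t**3/3 + sin(3*t).
Step 1. Rewrite: now ∫(4*t**2) dt + ∫(-t**5) dt + ∫(3*cos(3*t)) dt.
Step 2. Evaluate the standard form: now -t**6/6 + ∫(4*t**2) dt + ∫(3*cos(3*t)) dt.
Step 3. Evaluate the standard form: now -t**6/6 + sin(3*t) + ∫(4*t**2) dt.
Step 4. Evaluate the standard form: now -t**6/6 + 4*t**3/3 + sin(3*t).
Answer: -t**6/6 + 4*t**3/3 + sin(3*t).


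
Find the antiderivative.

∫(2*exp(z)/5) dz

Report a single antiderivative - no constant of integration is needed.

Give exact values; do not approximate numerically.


Answer: 2*exp(z)/5.


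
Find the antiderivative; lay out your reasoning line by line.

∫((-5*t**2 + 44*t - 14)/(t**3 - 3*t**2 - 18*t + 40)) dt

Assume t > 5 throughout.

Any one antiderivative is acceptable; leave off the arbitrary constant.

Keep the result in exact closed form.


Step 1. Decompose ∫((-5*t**2 + 44*t - 14)/(t**3 - 3*t**2 - 18*t + 40)) dt by partial fractions, (-5*t**2 + 44*t - 14)/(t**3 - 3*t**2 - 18*t + 40) = -5/(t + 4) - 3/(t - 2) + 3/(t - 5): now ∫(3/(t - 5)) dt + ∫(-3/(t - 2)) dt + ∫(-5/(t + 4)) dt.
Step 2. Evaluate the standard form [assuming t > -4]: now -5*log(t + 4) + ∫(3/(t - 5)) dt + ∫(-3/(t - 2)) dt.
Step 3. Evaluate the standard form [assuming t > 2]: now -3*log(t - 2) - 5*log(t + 4) + ∫(3/(t - 5)) dt.
Step 4. Evaluate the standard form [assuming t > 5]: now 3*log(t - 5) - 3*log(t - 2) - 5*log(t + 4).
Answer: 3*log(t - 5) - 3*log(t - 2) - 5*log(t + 4).


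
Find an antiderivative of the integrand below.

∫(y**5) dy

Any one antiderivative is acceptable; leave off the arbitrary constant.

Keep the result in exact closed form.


Answer: y**6/6.


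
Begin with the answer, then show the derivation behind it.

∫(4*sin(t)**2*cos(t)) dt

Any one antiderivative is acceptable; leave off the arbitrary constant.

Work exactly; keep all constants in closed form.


The answer is 4*sin(t)**3/3.
Step 1. Substitute u = sin(t), turning ∫(4*sin(t)**2*cos(t)) dt into ∫(4*u**2) du: now ∫(4*u**2) du.
Step 2. Evaluate the standard form: now 4*u**3/3.
Step 3. Substitute back u = sin(t): now 4*sin(t)**3/3.
Answer: 4*sin(t)**3/3.
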